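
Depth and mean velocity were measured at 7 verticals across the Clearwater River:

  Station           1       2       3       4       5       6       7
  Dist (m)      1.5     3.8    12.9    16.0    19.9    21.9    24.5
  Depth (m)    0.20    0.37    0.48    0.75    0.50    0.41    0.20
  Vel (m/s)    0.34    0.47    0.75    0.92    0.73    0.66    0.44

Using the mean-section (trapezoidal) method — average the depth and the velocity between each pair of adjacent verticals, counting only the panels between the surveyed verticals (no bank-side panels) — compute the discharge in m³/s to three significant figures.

Panel 1-2: Δb = 2.3 m, d̄ = (0.20+0.37)/2 = 0.285, v̄ = (0.34+0.47)/2 = 0.405 → q = 2.3×0.285×0.405 = 0.2655 m³/s
Panel 2-3: Δb = 9.1 m, d̄ = (0.37+0.48)/2 = 0.425, v̄ = (0.47+0.75)/2 = 0.61 → q = 9.1×0.425×0.61 = 2.359 m³/s
Panel 3-4: Δb = 3.1 m, d̄ = (0.48+0.75)/2 = 0.615, v̄ = (0.75+0.92)/2 = 0.835 → q = 3.1×0.615×0.835 = 1.592 m³/s
Panel 4-5: Δb = 3.9 m, d̄ = (0.75+0.50)/2 = 0.625, v̄ = (0.92+0.73)/2 = 0.825 → q = 3.9×0.625×0.825 = 2.011 m³/s
Panel 5-6: Δb = 2 m, d̄ = (0.50+0.41)/2 = 0.455, v̄ = (0.73+0.66)/2 = 0.695 → q = 2×0.455×0.695 = 0.6325 m³/s
Panel 6-7: Δb = 2.6 m, d̄ = (0.41+0.20)/2 = 0.305, v̄ = (0.66+0.44)/2 = 0.55 → q = 2.6×0.305×0.55 = 0.4362 m³/s
Q = Σ q = 7.296 m³/s

7.30 m³/s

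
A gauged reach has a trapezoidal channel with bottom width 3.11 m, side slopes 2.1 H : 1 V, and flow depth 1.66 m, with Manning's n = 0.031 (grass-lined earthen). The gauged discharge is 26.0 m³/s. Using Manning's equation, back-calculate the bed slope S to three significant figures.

0.00534

A = (b + z·y)·y = (3.11 + 2.1×1.66)×1.66 = 10.95 m²
P = b + 2y√(1+z²) = 3.11 + 2×1.66×√(1+2.1²) = 10.83 m
R = A/P = 10.95/10.83 = 1.011 m
S = (Q·n / (1·A·R^(2/3)))² = (26.0×0.031 / (1×10.95×1.007))² = 0.005341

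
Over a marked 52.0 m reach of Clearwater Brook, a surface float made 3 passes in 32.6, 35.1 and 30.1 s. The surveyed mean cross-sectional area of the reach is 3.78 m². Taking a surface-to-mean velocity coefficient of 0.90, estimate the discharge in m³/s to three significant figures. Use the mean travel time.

t̄ = (32.6 + 35.1 + 30.1) / 3 = 32.6 s
v_surface = L / t̄ = 52.0 / 32.6 = 1.595 m/s
v_mean = 0.90 × 1.595 = 1.436 m/s
Q = A × v_mean = 3.78 × 1.436 = 5.427 m³/s

5.43 m³/s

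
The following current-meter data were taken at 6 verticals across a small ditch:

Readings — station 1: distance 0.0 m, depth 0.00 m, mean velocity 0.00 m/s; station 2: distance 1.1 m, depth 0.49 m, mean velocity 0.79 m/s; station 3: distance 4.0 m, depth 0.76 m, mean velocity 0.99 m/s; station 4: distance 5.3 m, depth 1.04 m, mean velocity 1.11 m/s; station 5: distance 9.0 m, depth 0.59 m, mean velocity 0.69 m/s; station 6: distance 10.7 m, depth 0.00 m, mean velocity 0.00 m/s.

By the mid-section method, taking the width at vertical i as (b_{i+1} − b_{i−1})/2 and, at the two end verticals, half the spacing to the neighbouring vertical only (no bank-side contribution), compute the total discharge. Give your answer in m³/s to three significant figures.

w_2 = (4.0 − 0.0)/2 = 2 m; q_2 = 0.79 × 0.49 × 2 = 0.7742 m³/s
w_3 = (5.3 − 1.1)/2 = 2.1 m; q_3 = 0.99 × 0.76 × 2.1 = 1.580 m³/s
w_4 = (9.0 − 4.0)/2 = 2.5 m; q_4 = 1.11 × 1.04 × 2.5 = 2.886 m³/s
w_5 = (10.7 − 5.3)/2 = 2.7 m; q_5 = 0.69 × 0.59 × 2.7 = 1.099 m³/s
Stations 1, 6 contribute zero (depth or velocity is 0).
Q = Σ qᵢ = 6.339 m³/s

6.34 m³/s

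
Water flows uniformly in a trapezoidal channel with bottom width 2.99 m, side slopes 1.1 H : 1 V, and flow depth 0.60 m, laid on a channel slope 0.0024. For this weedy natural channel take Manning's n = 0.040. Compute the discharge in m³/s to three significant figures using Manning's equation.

1.60 m³/s

A = (b + z·y)·y = (2.99 + 1.1×0.60)×0.60 = 2.190 m²
P = b + 2y√(1+z²) = 2.99 + 2×0.60×√(1+1.1²) = 4.774 m
R = A/P = 2.190/4.774 = 0.4587 m
Q = (1/n)·A·R^(2/3)·S^(1/2) = (1/0.040) × 2.190 × 0.4587^(2/3) × 0.0024^(1/2) = 1.595 m³/s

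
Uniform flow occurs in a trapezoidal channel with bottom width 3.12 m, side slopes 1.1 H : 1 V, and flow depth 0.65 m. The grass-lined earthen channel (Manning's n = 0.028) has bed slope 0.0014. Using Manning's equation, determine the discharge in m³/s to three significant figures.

2.08 m³/s

A = (b + z·y)·y = (3.12 + 1.1×0.65)×0.65 = 2.493 m²
P = b + 2y√(1+z²) = 3.12 + 2×0.65×√(1+1.1²) = 5.053 m
R = A/P = 2.493/5.053 = 0.4934 m
Q = (1/n)·A·R^(2/3)·S^(1/2) = (1/0.028) × 2.493 × 0.4934^(2/3) × 0.0014^(1/2) = 2.080 m³/s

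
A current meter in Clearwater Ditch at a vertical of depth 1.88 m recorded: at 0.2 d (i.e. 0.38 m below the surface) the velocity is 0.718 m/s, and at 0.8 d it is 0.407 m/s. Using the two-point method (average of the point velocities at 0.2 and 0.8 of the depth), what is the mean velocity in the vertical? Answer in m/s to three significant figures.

0.563 m/s

v̄ = (0.718 + 0.407) / 2 = 0.5625 m/s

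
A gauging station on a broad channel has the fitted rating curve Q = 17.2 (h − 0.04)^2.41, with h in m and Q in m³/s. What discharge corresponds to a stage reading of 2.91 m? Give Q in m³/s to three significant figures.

218 m³/s

Q = 17.2 × (2.91 − 0.04)^2.41 = 17.2 × 2.87^2.41 = 218.3 m³/s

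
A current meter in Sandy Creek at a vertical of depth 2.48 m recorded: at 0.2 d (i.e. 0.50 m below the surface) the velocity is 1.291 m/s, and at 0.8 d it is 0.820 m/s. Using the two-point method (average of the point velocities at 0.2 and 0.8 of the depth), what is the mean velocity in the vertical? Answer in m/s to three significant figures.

1.06 m/s

v̄ = (1.291 + 0.820) / 2 = 1.056 m/s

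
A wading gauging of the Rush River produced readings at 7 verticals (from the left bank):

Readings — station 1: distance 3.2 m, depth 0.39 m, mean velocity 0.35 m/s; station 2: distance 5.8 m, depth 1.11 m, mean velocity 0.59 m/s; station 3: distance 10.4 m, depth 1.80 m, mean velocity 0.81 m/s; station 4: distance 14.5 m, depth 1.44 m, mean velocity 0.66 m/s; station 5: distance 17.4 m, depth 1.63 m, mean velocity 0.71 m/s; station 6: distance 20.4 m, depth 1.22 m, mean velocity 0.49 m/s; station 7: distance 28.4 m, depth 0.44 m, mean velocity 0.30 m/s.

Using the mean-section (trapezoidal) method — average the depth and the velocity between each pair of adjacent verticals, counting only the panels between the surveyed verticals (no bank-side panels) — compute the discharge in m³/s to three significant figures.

18.7 m³/s

Panel 1-2: Δb = 2.6 m, d̄ = (0.39+1.11)/2 = 0.75, v̄ = (0.35+0.59)/2 = 0.47 → q = 2.6×0.75×0.47 = 0.9165 m³/s
Panel 2-3: Δb = 4.6 m, d̄ = (1.11+1.80)/2 = 1.455, v̄ = (0.59+0.81)/2 = 0.7 → q = 4.6×1.455×0.7 = 4.685 m³/s
Panel 3-4: Δb = 4.1 m, d̄ = (1.80+1.44)/2 = 1.62, v̄ = (0.81+0.66)/2 = 0.735 → q = 4.1×1.62×0.735 = 4.882 m³/s
Panel 4-5: Δb = 2.9 m, d̄ = (1.44+1.63)/2 = 1.535, v̄ = (0.66+0.71)/2 = 0.685 → q = 2.9×1.535×0.685 = 3.049 m³/s
Panel 5-6: Δb = 3 m, d̄ = (1.63+1.22)/2 = 1.425, v̄ = (0.71+0.49)/2 = 0.6 → q = 3×1.425×0.6 = 2.565 m³/s
Panel 6-7: Δb = 8 m, d̄ = (1.22+0.44)/2 = 0.83, v̄ = (0.49+0.30)/2 = 0.395 → q = 8×0.83×0.395 = 2.623 m³/s
Q = Σ q = 18.72 m³/s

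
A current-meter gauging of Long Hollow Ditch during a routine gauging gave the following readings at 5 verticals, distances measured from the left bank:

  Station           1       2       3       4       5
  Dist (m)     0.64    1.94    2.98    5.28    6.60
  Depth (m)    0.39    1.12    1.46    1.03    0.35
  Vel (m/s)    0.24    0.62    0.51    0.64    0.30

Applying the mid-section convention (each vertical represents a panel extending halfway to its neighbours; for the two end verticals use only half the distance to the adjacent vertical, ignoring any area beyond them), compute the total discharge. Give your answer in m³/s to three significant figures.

w_1 = (1.94 − 0.64)/2 = 0.65 m; q_1 = 0.24 × 0.39 × 0.65 = 0.06084 m³/s
w_2 = (2.98 − 0.64)/2 = 1.17 m; q_2 = 0.62 × 1.12 × 1.17 = 0.8124 m³/s
w_3 = (5.28 − 1.94)/2 = 1.67 m; q_3 = 0.51 × 1.46 × 1.67 = 1.243 m³/s
w_4 = (6.60 − 2.98)/2 = 1.81 m; q_4 = 0.64 × 1.03 × 1.81 = 1.193 m³/s
w_5 = (6.60 − 5.28)/2 = 0.66 m; q_5 = 0.30 × 0.35 × 0.66 = 0.06930 m³/s
Q = Σ qᵢ = 3.379 m³/s

3.38 m³/s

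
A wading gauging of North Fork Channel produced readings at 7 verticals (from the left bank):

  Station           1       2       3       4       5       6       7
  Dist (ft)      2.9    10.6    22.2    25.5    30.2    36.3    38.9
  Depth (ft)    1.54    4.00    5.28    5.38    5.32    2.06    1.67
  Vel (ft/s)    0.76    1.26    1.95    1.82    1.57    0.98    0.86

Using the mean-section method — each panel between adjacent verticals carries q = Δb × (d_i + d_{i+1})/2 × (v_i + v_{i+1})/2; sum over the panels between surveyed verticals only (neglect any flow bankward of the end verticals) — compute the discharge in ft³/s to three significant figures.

217 ft³/s

Panel 1-2: Δb = 7.7 ft, d̄ = (1.54+4.00)/2 = 2.77, v̄ = (0.76+1.26)/2 = 1.01 → q = 7.7×2.77×1.01 = 21.54 ft³/s
Panel 2-3: Δb = 11.6 ft, d̄ = (4.00+5.28)/2 = 4.64, v̄ = (1.26+1.95)/2 = 1.605 → q = 11.6×4.64×1.605 = 86.39 ft³/s
Panel 3-4: Δb = 3.3 ft, d̄ = (5.28+5.38)/2 = 5.33, v̄ = (1.95+1.82)/2 = 1.885 → q = 3.3×5.33×1.885 = 33.16 ft³/s
Panel 4-5: Δb = 4.7 ft, d̄ = (5.38+5.32)/2 = 5.35, v̄ = (1.82+1.57)/2 = 1.695 → q = 4.7×5.35×1.695 = 42.62 ft³/s
Panel 5-6: Δb = 6.1 ft, d̄ = (5.32+2.06)/2 = 3.69, v̄ = (1.57+0.98)/2 = 1.275 → q = 6.1×3.69×1.275 = 28.70 ft³/s
Panel 6-7: Δb = 2.6 ft, d̄ = (2.06+1.67)/2 = 1.865, v̄ = (0.98+0.86)/2 = 0.92 → q = 2.6×1.865×0.92 = 4.461 ft³/s
Q = Σ q = 216.9 ft³/s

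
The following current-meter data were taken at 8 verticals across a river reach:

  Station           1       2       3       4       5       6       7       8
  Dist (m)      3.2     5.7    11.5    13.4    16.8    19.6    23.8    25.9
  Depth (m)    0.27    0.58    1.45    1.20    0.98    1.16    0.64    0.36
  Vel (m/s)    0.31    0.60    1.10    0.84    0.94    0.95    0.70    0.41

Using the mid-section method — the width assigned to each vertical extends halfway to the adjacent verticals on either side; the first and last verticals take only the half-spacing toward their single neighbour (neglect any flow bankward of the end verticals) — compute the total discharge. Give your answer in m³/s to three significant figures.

18.6 m³/s

w_1 = (5.7 − 3.2)/2 = 1.25 m; q_1 = 0.31 × 0.27 × 1.25 = 0.1046 m³/s
w_2 = (11.5 − 3.2)/2 = 4.15 m; q_2 = 0.60 × 0.58 × 4.15 = 1.444 m³/s
w_3 = (13.4 − 5.7)/2 = 3.85 m; q_3 = 1.10 × 1.45 × 3.85 = 6.141 m³/s
w_4 = (16.8 − 11.5)/2 = 2.65 m; q_4 = 0.84 × 1.20 × 2.65 = 2.671 m³/s
w_5 = (19.6 − 13.4)/2 = 3.1 m; q_5 = 0.94 × 0.98 × 3.1 = 2.856 m³/s
w_6 = (23.8 − 16.8)/2 = 3.5 m; q_6 = 0.95 × 1.16 × 3.5 = 3.857 m³/s
w_7 = (25.9 − 19.6)/2 = 3.15 m; q_7 = 0.70 × 0.64 × 3.15 = 1.411 m³/s
w_8 = (25.9 − 23.8)/2 = 1.05 m; q_8 = 0.41 × 0.36 × 1.05 = 0.1550 m³/s
Q = Σ qᵢ = 18.64 m³/s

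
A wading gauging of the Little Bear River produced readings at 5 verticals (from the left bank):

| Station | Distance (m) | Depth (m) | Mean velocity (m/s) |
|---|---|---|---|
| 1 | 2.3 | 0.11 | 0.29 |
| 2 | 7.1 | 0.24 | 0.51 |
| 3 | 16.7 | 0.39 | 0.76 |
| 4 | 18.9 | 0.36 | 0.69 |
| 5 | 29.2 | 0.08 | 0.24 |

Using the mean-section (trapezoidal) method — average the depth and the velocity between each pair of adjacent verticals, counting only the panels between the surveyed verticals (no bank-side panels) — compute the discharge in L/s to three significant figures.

Panel 1-2: Δb = 4.8 m, d̄ = (0.11+0.24)/2 = 0.175, v̄ = (0.29+0.51)/2 = 0.4 → q = 4.8×0.175×0.4 = 0.3360 m³/s
Panel 2-3: Δb = 9.6 m, d̄ = (0.24+0.39)/2 = 0.315, v̄ = (0.51+0.76)/2 = 0.635 → q = 9.6×0.315×0.635 = 1.920 m³/s
Panel 3-4: Δb = 2.2 m, d̄ = (0.39+0.36)/2 = 0.375, v̄ = (0.76+0.69)/2 = 0.725 → q = 2.2×0.375×0.725 = 0.5981 m³/s
Panel 4-5: Δb = 10.3 m, d̄ = (0.36+0.08)/2 = 0.22, v̄ = (0.69+0.24)/2 = 0.465 → q = 10.3×0.22×0.465 = 1.054 m³/s
Q = Σ q = 3.908 m³/s
= 3.908 × 1000 = 3908 L/s

3910 L/s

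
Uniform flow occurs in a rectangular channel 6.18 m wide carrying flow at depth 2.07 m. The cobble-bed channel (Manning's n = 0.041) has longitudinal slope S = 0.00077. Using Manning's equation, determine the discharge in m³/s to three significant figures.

9.99 m³/s

A = b·y = 6.18 × 2.07 = 12.79 m²
P = b + 2y = 6.18 + 2×2.07 = 10.32 m
R = A/P = 12.79/10.32 = 1.240 m
Q = (1/n)·A·R^(2/3)·S^(1/2) = (1/0.041) × 12.79 × 1.240^(2/3) × 0.00077^(1/2) = 9.991 m³/s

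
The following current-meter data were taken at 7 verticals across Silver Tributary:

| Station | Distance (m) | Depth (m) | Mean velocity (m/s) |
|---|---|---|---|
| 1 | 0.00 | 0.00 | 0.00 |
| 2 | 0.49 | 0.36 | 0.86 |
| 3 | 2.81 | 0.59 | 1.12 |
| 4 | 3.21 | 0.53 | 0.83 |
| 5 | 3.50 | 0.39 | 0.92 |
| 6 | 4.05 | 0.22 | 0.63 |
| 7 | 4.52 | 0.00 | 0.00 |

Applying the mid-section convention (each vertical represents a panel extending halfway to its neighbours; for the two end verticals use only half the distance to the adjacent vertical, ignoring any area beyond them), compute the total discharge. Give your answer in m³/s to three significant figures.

w_2 = (2.81 − 0.00)/2 = 1.405 m; q_2 = 0.86 × 0.36 × 1.405 = 0.4350 m³/s
w_3 = (3.21 − 0.49)/2 = 1.36 m; q_3 = 1.12 × 0.59 × 1.36 = 0.8987 m³/s
w_4 = (3.50 − 2.81)/2 = 0.345 m; q_4 = 0.83 × 0.53 × 0.345 = 0.1518 m³/s
w_5 = (4.05 − 3.21)/2 = 0.42 m; q_5 = 0.92 × 0.39 × 0.42 = 0.1507 m³/s
w_6 = (4.52 − 3.50)/2 = 0.51 m; q_6 = 0.63 × 0.22 × 0.51 = 0.07069 m³/s
Stations 1, 7 contribute zero (depth or velocity is 0).
Q = Σ qᵢ = 1.707 m³/s

1.71 m³/s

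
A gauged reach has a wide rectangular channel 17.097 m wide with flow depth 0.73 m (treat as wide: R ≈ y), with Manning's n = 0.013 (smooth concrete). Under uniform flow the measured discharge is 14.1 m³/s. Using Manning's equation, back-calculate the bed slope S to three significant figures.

A = b·y = 17.097 × 0.73 = 12.48 m²
Wide channel: R ≈ y = 0.73 m
S = (Q·n / (1·A·R^(2/3)))² = (14.1×0.013 / (1×12.48×0.8107))² = 0.0003282

0.000328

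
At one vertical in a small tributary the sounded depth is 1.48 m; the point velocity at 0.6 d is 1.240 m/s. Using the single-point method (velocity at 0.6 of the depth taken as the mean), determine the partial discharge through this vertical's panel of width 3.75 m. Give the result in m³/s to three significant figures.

v̄ = v₀.₆ = 1.240 m/s
q = v̄ × d × w = 1.240 × 1.48 × 3.75 = 6.882 m³/s

6.88 m³/s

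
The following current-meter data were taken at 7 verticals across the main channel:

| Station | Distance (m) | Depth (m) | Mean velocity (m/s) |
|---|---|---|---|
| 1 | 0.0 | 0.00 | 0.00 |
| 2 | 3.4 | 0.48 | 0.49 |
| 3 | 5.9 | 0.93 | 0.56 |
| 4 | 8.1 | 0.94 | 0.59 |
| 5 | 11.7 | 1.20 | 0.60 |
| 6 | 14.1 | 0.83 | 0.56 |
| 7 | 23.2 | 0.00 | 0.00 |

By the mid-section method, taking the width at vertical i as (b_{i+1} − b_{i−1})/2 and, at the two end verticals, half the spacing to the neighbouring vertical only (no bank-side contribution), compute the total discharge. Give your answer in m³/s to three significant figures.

8.36 m³/s

w_2 = (5.9 − 0.0)/2 = 2.95 m; q_2 = 0.49 × 0.48 × 2.95 = 0.6938 m³/s
w_3 = (8.1 − 3.4)/2 = 2.35 m; q_3 = 0.56 × 0.93 × 2.35 = 1.224 m³/s
w_4 = (11.7 − 5.9)/2 = 2.9 m; q_4 = 0.59 × 0.94 × 2.9 = 1.608 m³/s
w_5 = (14.1 − 8.1)/2 = 3 m; q_5 = 0.60 × 1.20 × 3 = 2.160 m³/s
w_6 = (23.2 − 11.7)/2 = 5.75 m; q_6 = 0.56 × 0.83 × 5.75 = 2.673 m³/s
Stations 1, 7 contribute zero (depth or velocity is 0).
Q = Σ qᵢ = 8.359 m³/s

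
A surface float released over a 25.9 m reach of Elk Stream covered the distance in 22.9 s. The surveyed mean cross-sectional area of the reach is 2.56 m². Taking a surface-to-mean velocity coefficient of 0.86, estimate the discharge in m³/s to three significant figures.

2.49 m³/s

v_surface = L / t̄ = 25.9 / 22.9 = 1.131 m/s
v_mean = 0.86 × 1.131 = 0.9727 m/s
Q = A × v_mean = 2.56 × 0.9727 = 2.490 m³/s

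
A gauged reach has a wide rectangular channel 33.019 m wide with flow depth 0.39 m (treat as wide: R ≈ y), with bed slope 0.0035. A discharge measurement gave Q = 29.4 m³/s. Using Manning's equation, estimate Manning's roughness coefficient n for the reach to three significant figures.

A = b·y = 33.019 × 0.39 = 12.88 m²
Wide channel: R ≈ y = 0.39 m
n = (1/Q)·A·R^(2/3)·S^(1/2) = (1/29.4) × 12.88 × 0.5338 × 0.05916 = 0.01383

0.0138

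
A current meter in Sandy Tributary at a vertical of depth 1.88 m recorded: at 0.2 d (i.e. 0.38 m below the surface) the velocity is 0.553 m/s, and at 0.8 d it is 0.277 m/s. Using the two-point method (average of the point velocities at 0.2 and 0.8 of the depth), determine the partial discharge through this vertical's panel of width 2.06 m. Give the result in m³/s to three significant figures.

1.61 m³/s

v̄ = (0.553 + 0.277) / 2 = 0.4150 m/s
q = v̄ × d × w = 0.4150 × 1.88 × 2.06 = 1.607 m³/s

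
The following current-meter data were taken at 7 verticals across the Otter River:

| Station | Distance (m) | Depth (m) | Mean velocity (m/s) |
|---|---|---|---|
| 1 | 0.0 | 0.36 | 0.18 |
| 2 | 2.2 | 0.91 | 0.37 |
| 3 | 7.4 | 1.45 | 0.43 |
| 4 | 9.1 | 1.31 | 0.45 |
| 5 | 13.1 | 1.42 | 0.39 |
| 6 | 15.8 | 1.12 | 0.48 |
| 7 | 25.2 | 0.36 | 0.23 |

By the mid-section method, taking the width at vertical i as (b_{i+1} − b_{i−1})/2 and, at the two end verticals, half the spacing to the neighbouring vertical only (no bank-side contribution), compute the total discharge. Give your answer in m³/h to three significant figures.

38300 m³/h

w_1 = (2.2 − 0.0)/2 = 1.1 m; q_1 = 0.18 × 0.36 × 1.1 = 0.07128 m³/s
w_2 = (7.4 − 0.0)/2 = 3.7 m; q_2 = 0.37 × 0.91 × 3.7 = 1.246 m³/s
w_3 = (9.1 − 2.2)/2 = 3.45 m; q_3 = 0.43 × 1.45 × 3.45 = 2.151 m³/s
w_4 = (13.1 − 7.4)/2 = 2.85 m; q_4 = 0.45 × 1.31 × 2.85 = 1.680 m³/s
w_5 = (15.8 − 9.1)/2 = 3.35 m; q_5 = 0.39 × 1.42 × 3.35 = 1.855 m³/s
w_6 = (25.2 − 13.1)/2 = 6.05 m; q_6 = 0.48 × 1.12 × 6.05 = 3.252 m³/s
w_7 = (25.2 − 15.8)/2 = 4.7 m; q_7 = 0.23 × 0.36 × 4.7 = 0.3892 m³/s
Q = Σ qᵢ = 10.65 m³/s
= 10.65 × 3600 = 38320 m³/h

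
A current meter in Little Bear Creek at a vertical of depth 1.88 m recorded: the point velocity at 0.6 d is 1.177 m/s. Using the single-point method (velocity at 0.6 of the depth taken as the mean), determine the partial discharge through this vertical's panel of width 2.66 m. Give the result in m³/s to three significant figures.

5.89 m³/s

v̄ = v₀.₆ = 1.177 m/s
q = v̄ × d × w = 1.177 × 1.88 × 2.66 = 5.886 m³/s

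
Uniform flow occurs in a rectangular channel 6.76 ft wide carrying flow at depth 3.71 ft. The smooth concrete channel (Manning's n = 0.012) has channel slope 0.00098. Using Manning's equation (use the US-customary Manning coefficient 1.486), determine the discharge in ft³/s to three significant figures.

142 ft³/s

A = b·y = 6.76 × 3.71 = 25.08 ft²
P = b + 2y = 6.76 + 2×3.71 = 14.18 ft
R = A/P = 25.08/14.18 = 1.769 ft
Q = (1.486/n)·A·R^(2/3)·S^(1/2) = (1.486/0.012) × 25.08 × 1.769^(2/3) × 0.00098^(1/2) = 142.2 ft³/s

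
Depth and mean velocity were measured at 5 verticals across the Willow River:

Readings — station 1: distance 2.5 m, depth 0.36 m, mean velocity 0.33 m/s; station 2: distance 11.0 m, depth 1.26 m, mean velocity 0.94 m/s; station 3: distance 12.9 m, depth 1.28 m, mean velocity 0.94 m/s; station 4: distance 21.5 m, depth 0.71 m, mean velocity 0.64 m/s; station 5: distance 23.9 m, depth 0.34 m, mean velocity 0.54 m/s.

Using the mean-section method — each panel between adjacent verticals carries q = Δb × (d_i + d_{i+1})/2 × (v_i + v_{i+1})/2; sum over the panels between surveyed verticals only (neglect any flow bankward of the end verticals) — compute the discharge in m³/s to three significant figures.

14.1 m³/s

Panel 1-2: Δb = 8.5 m, d̄ = (0.36+1.26)/2 = 0.81, v̄ = (0.33+0.94)/2 = 0.635 → q = 8.5×0.81×0.635 = 4.372 m³/s
Panel 2-3: Δb = 1.9 m, d̄ = (1.26+1.28)/2 = 1.27, v̄ = (0.94+0.94)/2 = 0.94 → q = 1.9×1.27×0.94 = 2.268 m³/s
Panel 3-4: Δb = 8.6 m, d̄ = (1.28+0.71)/2 = 0.995, v̄ = (0.94+0.64)/2 = 0.79 → q = 8.6×0.995×0.79 = 6.760 m³/s
Panel 4-5: Δb = 2.4 m, d̄ = (0.71+0.34)/2 = 0.525, v̄ = (0.64+0.54)/2 = 0.59 → q = 2.4×0.525×0.59 = 0.7434 m³/s
Q = Σ q = 14.14 m³/s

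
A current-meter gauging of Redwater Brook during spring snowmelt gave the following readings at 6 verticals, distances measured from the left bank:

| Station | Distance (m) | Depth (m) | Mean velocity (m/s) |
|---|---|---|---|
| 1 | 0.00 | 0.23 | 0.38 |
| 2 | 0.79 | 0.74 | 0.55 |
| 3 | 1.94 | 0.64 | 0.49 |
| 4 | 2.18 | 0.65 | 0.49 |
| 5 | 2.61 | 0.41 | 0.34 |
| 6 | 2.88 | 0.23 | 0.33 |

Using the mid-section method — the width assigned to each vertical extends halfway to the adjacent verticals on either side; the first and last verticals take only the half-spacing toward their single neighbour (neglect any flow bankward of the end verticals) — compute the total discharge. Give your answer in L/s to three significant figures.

813 L/s

w_1 = (0.79 − 0.00)/2 = 0.395 m; q_1 = 0.38 × 0.23 × 0.395 = 0.03452 m³/s
w_2 = (1.94 − 0.00)/2 = 0.97 m; q_2 = 0.55 × 0.74 × 0.97 = 0.3948 m³/s
w_3 = (2.18 − 0.79)/2 = 0.695 m; q_3 = 0.49 × 0.64 × 0.695 = 0.2180 m³/s
w_4 = (2.61 − 1.94)/2 = 0.335 m; q_4 = 0.49 × 0.65 × 0.335 = 0.1067 m³/s
w_5 = (2.88 − 2.18)/2 = 0.35 m; q_5 = 0.34 × 0.41 × 0.35 = 0.04879 m³/s
w_6 = (2.88 − 2.61)/2 = 0.135 m; q_6 = 0.33 × 0.23 × 0.135 = 0.01025 m³/s
Q = Σ qᵢ = 0.8130 m³/s
= 0.8130 × 1000 = 813.0 L/s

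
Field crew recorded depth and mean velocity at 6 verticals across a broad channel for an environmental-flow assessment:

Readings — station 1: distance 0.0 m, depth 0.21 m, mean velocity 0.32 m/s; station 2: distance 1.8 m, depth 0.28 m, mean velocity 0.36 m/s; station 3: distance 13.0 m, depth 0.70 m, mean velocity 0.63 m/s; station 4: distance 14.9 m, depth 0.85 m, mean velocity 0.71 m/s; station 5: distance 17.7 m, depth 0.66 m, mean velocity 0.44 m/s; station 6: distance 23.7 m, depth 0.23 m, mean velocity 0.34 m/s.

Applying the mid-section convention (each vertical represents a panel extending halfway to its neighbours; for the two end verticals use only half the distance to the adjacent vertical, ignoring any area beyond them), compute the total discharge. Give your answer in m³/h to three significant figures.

23500 m³/h

w_1 = (1.8 − 0.0)/2 = 0.9 m; q_1 = 0.32 × 0.21 × 0.9 = 0.06048 m³/s
w_2 = (13.0 − 0.0)/2 = 6.5 m; q_2 = 0.36 × 0.28 × 6.5 = 0.6552 m³/s
w_3 = (14.9 − 1.8)/2 = 6.55 m; q_3 = 0.63 × 0.70 × 6.55 = 2.889 m³/s
w_4 = (17.7 − 13.0)/2 = 2.35 m; q_4 = 0.71 × 0.85 × 2.35 = 1.418 m³/s
w_5 = (23.7 − 14.9)/2 = 4.4 m; q_5 = 0.44 × 0.66 × 4.4 = 1.278 m³/s
w_6 = (23.7 − 17.7)/2 = 3 m; q_6 = 0.34 × 0.23 × 3 = 0.2346 m³/s
Q = Σ qᵢ = 6.535 m³/s
= 6.535 × 3600 = 23530 m³/h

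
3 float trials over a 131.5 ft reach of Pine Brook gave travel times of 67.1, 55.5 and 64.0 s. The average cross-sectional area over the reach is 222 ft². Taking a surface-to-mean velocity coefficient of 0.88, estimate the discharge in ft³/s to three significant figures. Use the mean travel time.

413 ft³/s

t̄ = (67.1 + 55.5 + 64.0) / 3 = 62.2 s
v_surface = L / t̄ = 131.5 / 62.2 = 2.114 ft/s
v_mean = 0.88 × 2.114 = 1.860 ft/s
Q = A × v_mean = 222 × 1.860 = 413.0 ft³/s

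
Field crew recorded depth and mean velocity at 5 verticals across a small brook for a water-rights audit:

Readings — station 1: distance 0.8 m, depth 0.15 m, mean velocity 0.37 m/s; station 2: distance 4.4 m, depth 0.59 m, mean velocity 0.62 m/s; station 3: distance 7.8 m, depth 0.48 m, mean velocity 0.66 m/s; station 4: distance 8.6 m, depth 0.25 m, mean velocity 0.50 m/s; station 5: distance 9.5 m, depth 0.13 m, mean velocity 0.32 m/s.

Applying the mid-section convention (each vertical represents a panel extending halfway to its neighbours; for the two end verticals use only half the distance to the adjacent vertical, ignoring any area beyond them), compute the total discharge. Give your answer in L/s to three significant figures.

2170 L/s

w_1 = (4.4 − 0.8)/2 = 1.8 m; q_1 = 0.37 × 0.15 × 1.8 = 0.09990 m³/s
w_2 = (7.8 − 0.8)/2 = 3.5 m; q_2 = 0.62 × 0.59 × 3.5 = 1.280 m³/s
w_3 = (8.6 − 4.4)/2 = 2.1 m; q_3 = 0.66 × 0.48 × 2.1 = 0.6653 m³/s
w_4 = (9.5 − 7.8)/2 = 0.85 m; q_4 = 0.50 × 0.25 × 0.85 = 0.1063 m³/s
w_5 = (9.5 − 8.6)/2 = 0.45 m; q_5 = 0.32 × 0.13 × 0.45 = 0.01872 m³/s
Q = Σ qᵢ = 2.170 m³/s
= 2.170 × 1000 = 2170 L/s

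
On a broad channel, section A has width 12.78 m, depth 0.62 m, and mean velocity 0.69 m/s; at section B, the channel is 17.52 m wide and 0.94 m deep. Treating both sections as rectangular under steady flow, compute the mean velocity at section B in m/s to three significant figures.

Q = A₁V₁ = (12.78×0.62) × 0.69 = 5.467 m³/s
A₂ = 17.52 × 0.94 = 16.47 m²
V₂ = Q/A₂ = 5.467/16.47 = 0.3320 m/s

0.332 m/s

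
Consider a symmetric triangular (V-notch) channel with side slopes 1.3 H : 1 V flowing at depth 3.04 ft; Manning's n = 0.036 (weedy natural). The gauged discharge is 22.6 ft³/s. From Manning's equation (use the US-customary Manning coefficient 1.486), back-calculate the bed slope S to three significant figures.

0.00162

A = z·y² = 1.3×3.04² = 12.01 ft²
P = 2y√(1+z²) = 2×3.04×√(1+1.3²) = 9.972 ft
R = A/P = 12.01/9.972 = 1.205 ft
S = (Q·n / (1.486·A·R^(2/3)))² = (22.6×0.036 / (1.486×12.01×1.132))² = 0.001620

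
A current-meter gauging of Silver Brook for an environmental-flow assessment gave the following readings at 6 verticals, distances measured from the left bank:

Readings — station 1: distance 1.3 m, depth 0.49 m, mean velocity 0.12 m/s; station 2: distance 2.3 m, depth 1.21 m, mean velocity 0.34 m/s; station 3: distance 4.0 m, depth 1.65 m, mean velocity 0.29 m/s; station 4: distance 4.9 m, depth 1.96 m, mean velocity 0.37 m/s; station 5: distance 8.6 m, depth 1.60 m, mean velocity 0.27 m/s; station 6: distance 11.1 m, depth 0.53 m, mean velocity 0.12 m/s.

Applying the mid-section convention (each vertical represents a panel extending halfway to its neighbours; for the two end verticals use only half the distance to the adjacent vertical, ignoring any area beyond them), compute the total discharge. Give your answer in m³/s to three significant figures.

4.29 m³/s

w_1 = (2.3 − 1.3)/2 = 0.5 m; q_1 = 0.12 × 0.49 × 0.5 = 0.02940 m³/s
w_2 = (4.0 − 1.3)/2 = 1.35 m; q_2 = 0.34 × 1.21 × 1.35 = 0.5554 m³/s
w_3 = (4.9 − 2.3)/2 = 1.3 m; q_3 = 0.29 × 1.65 × 1.3 = 0.6221 m³/s
w_4 = (8.6 − 4.0)/2 = 2.3 m; q_4 = 0.37 × 1.96 × 2.3 = 1.668 m³/s
w_5 = (11.1 − 4.9)/2 = 3.1 m; q_5 = 0.27 × 1.60 × 3.1 = 1.339 m³/s
w_6 = (11.1 − 8.6)/2 = 1.25 m; q_6 = 0.12 × 0.53 × 1.25 = 0.07950 m³/s
Q = Σ qᵢ = 4.294 m³/s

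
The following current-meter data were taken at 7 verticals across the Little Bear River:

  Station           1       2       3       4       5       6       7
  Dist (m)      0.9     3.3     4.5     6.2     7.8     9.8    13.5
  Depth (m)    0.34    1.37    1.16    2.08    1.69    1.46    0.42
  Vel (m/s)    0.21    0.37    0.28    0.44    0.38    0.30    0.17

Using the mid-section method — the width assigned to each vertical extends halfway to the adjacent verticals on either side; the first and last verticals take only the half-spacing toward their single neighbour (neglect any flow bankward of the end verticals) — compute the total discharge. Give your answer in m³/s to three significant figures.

w_1 = (3.3 − 0.9)/2 = 1.2 m; q_1 = 0.21 × 0.34 × 1.2 = 0.08568 m³/s
w_2 = (4.5 − 0.9)/2 = 1.8 m; q_2 = 0.37 × 1.37 × 1.8 = 0.9124 m³/s
w_3 = (6.2 − 3.3)/2 = 1.45 m; q_3 = 0.28 × 1.16 × 1.45 = 0.4710 m³/s
w_4 = (7.8 − 4.5)/2 = 1.65 m; q_4 = 0.44 × 2.08 × 1.65 = 1.510 m³/s
w_5 = (9.8 − 6.2)/2 = 1.8 m; q_5 = 0.38 × 1.69 × 1.8 = 1.156 m³/s
w_6 = (13.5 − 7.8)/2 = 2.85 m; q_6 = 0.30 × 1.46 × 2.85 = 1.248 m³/s
w_7 = (13.5 − 9.8)/2 = 1.85 m; q_7 = 0.17 × 0.42 × 1.85 = 0.1321 m³/s
Q = Σ qᵢ = 5.515 m³/s

5.52 m³/s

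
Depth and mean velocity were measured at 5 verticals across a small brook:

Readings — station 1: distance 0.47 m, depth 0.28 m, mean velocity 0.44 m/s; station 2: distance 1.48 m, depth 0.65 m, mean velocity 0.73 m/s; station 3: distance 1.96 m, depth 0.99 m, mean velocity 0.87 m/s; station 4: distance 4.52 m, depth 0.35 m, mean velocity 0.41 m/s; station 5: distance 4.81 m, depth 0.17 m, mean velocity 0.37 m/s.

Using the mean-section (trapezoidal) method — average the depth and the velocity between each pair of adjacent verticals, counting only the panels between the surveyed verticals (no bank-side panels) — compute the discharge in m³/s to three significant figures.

1.72 m³/s

Panel 1-2: Δb = 1.01 m, d̄ = (0.28+0.65)/2 = 0.465, v̄ = (0.44+0.73)/2 = 0.585 → q = 1.01×0.465×0.585 = 0.2747 m³/s
Panel 2-3: Δb = 0.48 m, d̄ = (0.65+0.99)/2 = 0.82, v̄ = (0.73+0.87)/2 = 0.8 → q = 0.48×0.82×0.8 = 0.3149 m³/s
Panel 3-4: Δb = 2.56 m, d̄ = (0.99+0.35)/2 = 0.67, v̄ = (0.87+0.41)/2 = 0.64 → q = 2.56×0.67×0.64 = 1.098 m³/s
Panel 4-5: Δb = 0.29 m, d̄ = (0.35+0.17)/2 = 0.26, v̄ = (0.41+0.37)/2 = 0.39 → q = 0.29×0.26×0.39 = 0.02941 m³/s
Q = Σ q = 1.717 m³/s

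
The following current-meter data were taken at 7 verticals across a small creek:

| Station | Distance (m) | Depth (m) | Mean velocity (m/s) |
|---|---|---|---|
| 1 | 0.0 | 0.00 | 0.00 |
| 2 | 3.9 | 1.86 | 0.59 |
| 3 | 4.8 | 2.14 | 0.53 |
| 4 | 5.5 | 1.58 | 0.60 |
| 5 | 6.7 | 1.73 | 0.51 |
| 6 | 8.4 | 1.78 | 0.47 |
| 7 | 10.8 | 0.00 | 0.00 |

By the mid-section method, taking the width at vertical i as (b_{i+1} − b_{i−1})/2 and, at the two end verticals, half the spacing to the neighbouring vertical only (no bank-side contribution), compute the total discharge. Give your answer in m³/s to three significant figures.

w_2 = (4.8 − 0.0)/2 = 2.4 m; q_2 = 0.59 × 1.86 × 2.4 = 2.634 m³/s
w_3 = (5.5 − 3.9)/2 = 0.8 m; q_3 = 0.53 × 2.14 × 0.8 = 0.9074 m³/s
w_4 = (6.7 − 4.8)/2 = 0.95 m; q_4 = 0.60 × 1.58 × 0.95 = 0.9006 m³/s
w_5 = (8.4 − 5.5)/2 = 1.45 m; q_5 = 0.51 × 1.73 × 1.45 = 1.279 m³/s
w_6 = (10.8 − 6.7)/2 = 2.05 m; q_6 = 0.47 × 1.78 × 2.05 = 1.715 m³/s
Stations 1, 7 contribute zero (depth or velocity is 0).
Q = Σ qᵢ = 7.436 m³/s

7.44 m³/s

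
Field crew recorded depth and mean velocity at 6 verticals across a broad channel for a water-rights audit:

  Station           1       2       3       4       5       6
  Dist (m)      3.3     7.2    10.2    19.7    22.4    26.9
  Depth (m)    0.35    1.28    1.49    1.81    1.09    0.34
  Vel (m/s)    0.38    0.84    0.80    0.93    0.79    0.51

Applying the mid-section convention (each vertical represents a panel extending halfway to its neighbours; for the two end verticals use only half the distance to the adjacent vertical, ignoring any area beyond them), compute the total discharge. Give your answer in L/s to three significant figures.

25200 L/s

w_1 = (7.2 − 3.3)/2 = 1.95 m; q_1 = 0.38 × 0.35 × 1.95 = 0.2594 m³/s
w_2 = (10.2 − 3.3)/2 = 3.45 m; q_2 = 0.84 × 1.28 × 3.45 = 3.709 m³/s
w_3 = (19.7 − 7.2)/2 = 6.25 m; q_3 = 0.80 × 1.49 × 6.25 = 7.450 m³/s
w_4 = (22.4 − 10.2)/2 = 6.1 m; q_4 = 0.93 × 1.81 × 6.1 = 10.27 m³/s
w_5 = (26.9 − 19.7)/2 = 3.6 m; q_5 = 0.79 × 1.09 × 3.6 = 3.100 m³/s
w_6 = (26.9 − 22.4)/2 = 2.25 m; q_6 = 0.51 × 0.34 × 2.25 = 0.3902 m³/s
Q = Σ qᵢ = 25.18 m³/s
= 25.18 × 1000 = 25180 L/s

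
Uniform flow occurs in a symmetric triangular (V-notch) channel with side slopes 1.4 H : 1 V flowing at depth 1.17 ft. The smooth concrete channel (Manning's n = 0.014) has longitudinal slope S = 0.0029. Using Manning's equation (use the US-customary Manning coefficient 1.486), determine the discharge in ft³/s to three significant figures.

A = z·y² = 1.4×1.17² = 1.916 ft²
P = 2y√(1+z²) = 2×1.17×√(1+1.4²) = 4.026 ft
R = A/P = 1.916/4.026 = 0.4760 ft
Q = (1.486/n)·A·R^(2/3)·S^(1/2) = (1.486/0.014) × 1.916 × 0.4760^(2/3) × 0.0029^(1/2) = 6.679 ft³/s

6.68 ft³/s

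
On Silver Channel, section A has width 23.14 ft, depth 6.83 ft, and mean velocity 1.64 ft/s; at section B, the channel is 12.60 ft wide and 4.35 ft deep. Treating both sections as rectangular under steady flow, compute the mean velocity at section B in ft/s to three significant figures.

Q = A₁V₁ = (23.14×6.83) × 1.64 = 259.2 ft³/s
A₂ = 12.60 × 4.35 = 54.81 ft²
V₂ = Q/A₂ = 259.2/54.81 = 4.729 ft/s

4.73 ft/s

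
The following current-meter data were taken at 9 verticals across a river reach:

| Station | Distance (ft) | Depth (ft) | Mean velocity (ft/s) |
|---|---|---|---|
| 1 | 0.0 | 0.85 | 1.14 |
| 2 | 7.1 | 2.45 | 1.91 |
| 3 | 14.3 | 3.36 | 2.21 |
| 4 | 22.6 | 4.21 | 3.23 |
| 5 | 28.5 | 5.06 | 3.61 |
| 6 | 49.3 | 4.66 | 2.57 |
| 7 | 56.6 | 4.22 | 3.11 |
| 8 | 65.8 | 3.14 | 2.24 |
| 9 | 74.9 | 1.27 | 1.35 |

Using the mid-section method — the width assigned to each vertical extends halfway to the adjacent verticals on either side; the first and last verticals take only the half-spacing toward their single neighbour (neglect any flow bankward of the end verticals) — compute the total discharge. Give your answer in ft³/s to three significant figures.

w_1 = (7.1 − 0.0)/2 = 3.55 ft; q_1 = 1.14 × 0.85 × 3.55 = 3.440 ft³/s
w_2 = (14.3 − 0.0)/2 = 7.15 ft; q_2 = 1.91 × 2.45 × 7.15 = 33.46 ft³/s
w_3 = (22.6 − 7.1)/2 = 7.75 ft; q_3 = 2.21 × 3.36 × 7.75 = 57.55 ft³/s
w_4 = (28.5 − 14.3)/2 = 7.1 ft; q_4 = 3.23 × 4.21 × 7.1 = 96.55 ft³/s
w_5 = (49.3 − 22.6)/2 = 13.35 ft; q_5 = 3.61 × 5.06 × 13.35 = 243.9 ft³/s
w_6 = (56.6 − 28.5)/2 = 14.05 ft; q_6 = 2.57 × 4.66 × 14.05 = 168.3 ft³/s
w_7 = (65.8 − 49.3)/2 = 8.25 ft; q_7 = 3.11 × 4.22 × 8.25 = 108.3 ft³/s
w_8 = (74.9 − 56.6)/2 = 9.15 ft; q_8 = 2.24 × 3.14 × 9.15 = 64.36 ft³/s
w_9 = (74.9 − 65.8)/2 = 4.55 ft; q_9 = 1.35 × 1.27 × 4.55 = 7.801 ft³/s
Q = Σ qᵢ = 783.6 ft³/s

784 ft³/s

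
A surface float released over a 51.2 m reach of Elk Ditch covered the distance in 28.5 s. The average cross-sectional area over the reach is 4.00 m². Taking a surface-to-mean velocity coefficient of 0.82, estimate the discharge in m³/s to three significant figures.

v_surface = L / t̄ = 51.2 / 28.5 = 1.796 m/s
v_mean = 0.82 × 1.796 = 1.473 m/s
Q = A × v_mean = 4.00 × 1.473 = 5.892 m³/s

5.89 m³/s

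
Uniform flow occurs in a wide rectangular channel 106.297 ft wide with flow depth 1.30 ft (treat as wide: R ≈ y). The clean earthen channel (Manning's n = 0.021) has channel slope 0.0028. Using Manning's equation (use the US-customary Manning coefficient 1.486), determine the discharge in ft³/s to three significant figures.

A = b·y = 106.297 × 1.30 = 138.2 ft²
Wide channel: R ≈ y = 1.30 ft
Q = (1.486/n)·A·R^(2/3)·S^(1/2) = (1.486/0.021) × 138.2 × 1.300^(2/3) × 0.0028^(1/2) = 616.3 ft³/s

616 ft³/s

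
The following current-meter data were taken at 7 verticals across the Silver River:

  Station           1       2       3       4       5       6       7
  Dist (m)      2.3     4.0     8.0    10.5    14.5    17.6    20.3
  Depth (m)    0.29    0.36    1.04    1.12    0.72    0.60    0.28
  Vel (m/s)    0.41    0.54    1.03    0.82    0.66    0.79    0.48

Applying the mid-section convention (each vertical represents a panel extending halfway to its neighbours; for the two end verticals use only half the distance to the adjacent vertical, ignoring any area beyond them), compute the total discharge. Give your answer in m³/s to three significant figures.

10.4 m³/s

w_1 = (4.0 − 2.3)/2 = 0.85 m; q_1 = 0.41 × 0.29 × 0.85 = 0.1011 m³/s
w_2 = (8.0 − 2.3)/2 = 2.85 m; q_2 = 0.54 × 0.36 × 2.85 = 0.5540 m³/s
w_3 = (10.5 − 4.0)/2 = 3.25 m; q_3 = 1.03 × 1.04 × 3.25 = 3.481 m³/s
w_4 = (14.5 − 8.0)/2 = 3.25 m; q_4 = 0.82 × 1.12 × 3.25 = 2.985 m³/s
w_5 = (17.6 − 10.5)/2 = 3.55 m; q_5 = 0.66 × 0.72 × 3.55 = 1.687 m³/s
w_6 = (20.3 − 14.5)/2 = 2.9 m; q_6 = 0.79 × 0.60 × 2.9 = 1.375 m³/s
w_7 = (20.3 − 17.6)/2 = 1.35 m; q_7 = 0.48 × 0.28 × 1.35 = 0.1814 m³/s
Q = Σ qᵢ = 10.36 m³/s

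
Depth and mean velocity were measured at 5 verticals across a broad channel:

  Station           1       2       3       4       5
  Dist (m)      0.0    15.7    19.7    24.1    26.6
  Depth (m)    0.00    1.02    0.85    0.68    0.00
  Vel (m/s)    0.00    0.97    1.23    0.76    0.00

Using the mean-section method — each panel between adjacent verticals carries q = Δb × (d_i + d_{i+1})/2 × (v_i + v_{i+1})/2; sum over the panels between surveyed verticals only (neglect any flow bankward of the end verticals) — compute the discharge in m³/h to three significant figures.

Panel 1-2: Δb = 15.7 m, d̄ = (0.00+1.02)/2 = 0.51, v̄ = (0.00+0.97)/2 = 0.485 → q = 15.7×0.51×0.485 = 3.883 m³/s
Panel 2-3: Δb = 4 m, d̄ = (1.02+0.85)/2 = 0.935, v̄ = (0.97+1.23)/2 = 1.1 → q = 4×0.935×1.1 = 4.114 m³/s
Panel 3-4: Δb = 4.4 m, d̄ = (0.85+0.68)/2 = 0.765, v̄ = (1.23+0.76)/2 = 0.995 → q = 4.4×0.765×0.995 = 3.349 m³/s
Panel 4-5: Δb = 2.5 m, d̄ = (0.68+0.00)/2 = 0.34, v̄ = (0.76+0.00)/2 = 0.38 → q = 2.5×0.34×0.38 = 0.3230 m³/s
Q = Σ q = 11.67 m³/s
= 11.67 × 3600 = 42010 m³/h

42000 m³/h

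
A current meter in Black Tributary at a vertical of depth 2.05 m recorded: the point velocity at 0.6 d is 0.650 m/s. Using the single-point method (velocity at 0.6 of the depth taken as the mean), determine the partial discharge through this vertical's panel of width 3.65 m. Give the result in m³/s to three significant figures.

4.86 m³/s

v̄ = v₀.₆ = 0.650 m/s
q = v̄ × d × w = 0.6500 × 2.05 × 3.65 = 4.864 m³/s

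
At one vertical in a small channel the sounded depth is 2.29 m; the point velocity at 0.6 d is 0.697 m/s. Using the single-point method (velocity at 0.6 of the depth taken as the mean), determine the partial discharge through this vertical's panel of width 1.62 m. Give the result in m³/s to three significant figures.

2.59 m³/s

v̄ = v₀.₆ = 0.697 m/s
q = v̄ × d × w = 0.6970 × 2.29 × 1.62 = 2.586 m³/s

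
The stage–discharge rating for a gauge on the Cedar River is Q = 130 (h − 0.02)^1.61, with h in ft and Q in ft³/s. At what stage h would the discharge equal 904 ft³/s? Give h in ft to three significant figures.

3.36 ft

h − h₀ = (Q/C)^(1/b) = (904/130)^(1/1.61) = 3.335 ft
h = 0.02 + 3.335 = 3.355 ft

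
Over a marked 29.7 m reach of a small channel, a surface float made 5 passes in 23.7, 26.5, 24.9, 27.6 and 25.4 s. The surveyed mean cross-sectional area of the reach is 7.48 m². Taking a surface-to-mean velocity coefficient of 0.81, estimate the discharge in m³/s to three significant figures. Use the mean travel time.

t̄ = (23.7 + 26.5 + 24.9 + 27.6 + 25.4) / 5 = 25.62 s
v_surface = L / t̄ = 29.7 / 25.62 = 1.159 m/s
v_mean = 0.81 × 1.159 = 0.9390 m/s
Q = A × v_mean = 7.48 × 0.9390 = 7.024 m³/s

7.02 m³/s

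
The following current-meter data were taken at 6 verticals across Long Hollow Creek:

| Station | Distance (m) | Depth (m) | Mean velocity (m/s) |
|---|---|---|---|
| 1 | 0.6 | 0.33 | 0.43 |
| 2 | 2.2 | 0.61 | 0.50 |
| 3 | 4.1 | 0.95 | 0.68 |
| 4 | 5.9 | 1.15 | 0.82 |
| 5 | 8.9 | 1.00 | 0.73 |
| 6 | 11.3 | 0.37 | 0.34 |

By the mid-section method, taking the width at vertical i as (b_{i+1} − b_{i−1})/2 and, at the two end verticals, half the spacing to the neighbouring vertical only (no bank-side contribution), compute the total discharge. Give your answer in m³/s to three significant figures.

6.23 m³/s

w_1 = (2.2 − 0.6)/2 = 0.8 m; q_1 = 0.43 × 0.33 × 0.8 = 0.1135 m³/s
w_2 = (4.1 − 0.6)/2 = 1.75 m; q_2 = 0.50 × 0.61 × 1.75 = 0.5338 m³/s
w_3 = (5.9 − 2.2)/2 = 1.85 m; q_3 = 0.68 × 0.95 × 1.85 = 1.195 m³/s
w_4 = (8.9 − 4.1)/2 = 2.4 m; q_4 = 0.82 × 1.15 × 2.4 = 2.263 m³/s
w_5 = (11.3 − 5.9)/2 = 2.7 m; q_5 = 0.73 × 1.00 × 2.7 = 1.971 m³/s
w_6 = (11.3 − 8.9)/2 = 1.2 m; q_6 = 0.34 × 0.37 × 1.2 = 0.1510 m³/s
Q = Σ qᵢ = 6.228 m³/s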